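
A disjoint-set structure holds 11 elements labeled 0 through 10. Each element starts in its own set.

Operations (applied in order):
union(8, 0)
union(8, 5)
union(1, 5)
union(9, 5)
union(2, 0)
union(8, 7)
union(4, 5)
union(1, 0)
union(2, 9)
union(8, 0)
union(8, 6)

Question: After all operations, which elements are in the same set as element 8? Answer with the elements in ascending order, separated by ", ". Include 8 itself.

Answer: 0, 1, 2, 4, 5, 6, 7, 8, 9

Derivation:
Step 1: union(8, 0) -> merged; set of 8 now {0, 8}
Step 2: union(8, 5) -> merged; set of 8 now {0, 5, 8}
Step 3: union(1, 5) -> merged; set of 1 now {0, 1, 5, 8}
Step 4: union(9, 5) -> merged; set of 9 now {0, 1, 5, 8, 9}
Step 5: union(2, 0) -> merged; set of 2 now {0, 1, 2, 5, 8, 9}
Step 6: union(8, 7) -> merged; set of 8 now {0, 1, 2, 5, 7, 8, 9}
Step 7: union(4, 5) -> merged; set of 4 now {0, 1, 2, 4, 5, 7, 8, 9}
Step 8: union(1, 0) -> already same set; set of 1 now {0, 1, 2, 4, 5, 7, 8, 9}
Step 9: union(2, 9) -> already same set; set of 2 now {0, 1, 2, 4, 5, 7, 8, 9}
Step 10: union(8, 0) -> already same set; set of 8 now {0, 1, 2, 4, 5, 7, 8, 9}
Step 11: union(8, 6) -> merged; set of 8 now {0, 1, 2, 4, 5, 6, 7, 8, 9}
Component of 8: {0, 1, 2, 4, 5, 6, 7, 8, 9}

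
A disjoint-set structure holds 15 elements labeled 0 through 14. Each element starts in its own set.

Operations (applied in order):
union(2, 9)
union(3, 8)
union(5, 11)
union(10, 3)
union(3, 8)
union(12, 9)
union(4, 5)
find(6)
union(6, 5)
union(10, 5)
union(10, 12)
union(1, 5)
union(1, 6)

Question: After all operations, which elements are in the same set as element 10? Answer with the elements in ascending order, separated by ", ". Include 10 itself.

Answer: 1, 2, 3, 4, 5, 6, 8, 9, 10, 11, 12

Derivation:
Step 1: union(2, 9) -> merged; set of 2 now {2, 9}
Step 2: union(3, 8) -> merged; set of 3 now {3, 8}
Step 3: union(5, 11) -> merged; set of 5 now {5, 11}
Step 4: union(10, 3) -> merged; set of 10 now {3, 8, 10}
Step 5: union(3, 8) -> already same set; set of 3 now {3, 8, 10}
Step 6: union(12, 9) -> merged; set of 12 now {2, 9, 12}
Step 7: union(4, 5) -> merged; set of 4 now {4, 5, 11}
Step 8: find(6) -> no change; set of 6 is {6}
Step 9: union(6, 5) -> merged; set of 6 now {4, 5, 6, 11}
Step 10: union(10, 5) -> merged; set of 10 now {3, 4, 5, 6, 8, 10, 11}
Step 11: union(10, 12) -> merged; set of 10 now {2, 3, 4, 5, 6, 8, 9, 10, 11, 12}
Step 12: union(1, 5) -> merged; set of 1 now {1, 2, 3, 4, 5, 6, 8, 9, 10, 11, 12}
Step 13: union(1, 6) -> already same set; set of 1 now {1, 2, 3, 4, 5, 6, 8, 9, 10, 11, 12}
Component of 10: {1, 2, 3, 4, 5, 6, 8, 9, 10, 11, 12}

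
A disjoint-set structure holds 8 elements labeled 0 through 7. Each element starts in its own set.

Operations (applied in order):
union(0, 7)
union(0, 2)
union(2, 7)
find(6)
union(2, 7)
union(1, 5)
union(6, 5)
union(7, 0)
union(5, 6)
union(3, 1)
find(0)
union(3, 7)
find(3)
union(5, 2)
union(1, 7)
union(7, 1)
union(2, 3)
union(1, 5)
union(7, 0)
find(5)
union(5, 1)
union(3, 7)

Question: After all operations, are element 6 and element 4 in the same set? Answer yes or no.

Step 1: union(0, 7) -> merged; set of 0 now {0, 7}
Step 2: union(0, 2) -> merged; set of 0 now {0, 2, 7}
Step 3: union(2, 7) -> already same set; set of 2 now {0, 2, 7}
Step 4: find(6) -> no change; set of 6 is {6}
Step 5: union(2, 7) -> already same set; set of 2 now {0, 2, 7}
Step 6: union(1, 5) -> merged; set of 1 now {1, 5}
Step 7: union(6, 5) -> merged; set of 6 now {1, 5, 6}
Step 8: union(7, 0) -> already same set; set of 7 now {0, 2, 7}
Step 9: union(5, 6) -> already same set; set of 5 now {1, 5, 6}
Step 10: union(3, 1) -> merged; set of 3 now {1, 3, 5, 6}
Step 11: find(0) -> no change; set of 0 is {0, 2, 7}
Step 12: union(3, 7) -> merged; set of 3 now {0, 1, 2, 3, 5, 6, 7}
Step 13: find(3) -> no change; set of 3 is {0, 1, 2, 3, 5, 6, 7}
Step 14: union(5, 2) -> already same set; set of 5 now {0, 1, 2, 3, 5, 6, 7}
Step 15: union(1, 7) -> already same set; set of 1 now {0, 1, 2, 3, 5, 6, 7}
Step 16: union(7, 1) -> already same set; set of 7 now {0, 1, 2, 3, 5, 6, 7}
Step 17: union(2, 3) -> already same set; set of 2 now {0, 1, 2, 3, 5, 6, 7}
Step 18: union(1, 5) -> already same set; set of 1 now {0, 1, 2, 3, 5, 6, 7}
Step 19: union(7, 0) -> already same set; set of 7 now {0, 1, 2, 3, 5, 6, 7}
Step 20: find(5) -> no change; set of 5 is {0, 1, 2, 3, 5, 6, 7}
Step 21: union(5, 1) -> already same set; set of 5 now {0, 1, 2, 3, 5, 6, 7}
Step 22: union(3, 7) -> already same set; set of 3 now {0, 1, 2, 3, 5, 6, 7}
Set of 6: {0, 1, 2, 3, 5, 6, 7}; 4 is not a member.

Answer: no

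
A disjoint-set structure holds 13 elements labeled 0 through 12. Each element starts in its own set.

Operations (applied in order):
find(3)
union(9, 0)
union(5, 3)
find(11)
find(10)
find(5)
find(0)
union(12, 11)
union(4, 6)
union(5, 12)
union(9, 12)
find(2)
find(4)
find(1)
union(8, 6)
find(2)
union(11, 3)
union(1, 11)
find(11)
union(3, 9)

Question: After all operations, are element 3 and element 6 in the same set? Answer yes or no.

Step 1: find(3) -> no change; set of 3 is {3}
Step 2: union(9, 0) -> merged; set of 9 now {0, 9}
Step 3: union(5, 3) -> merged; set of 5 now {3, 5}
Step 4: find(11) -> no change; set of 11 is {11}
Step 5: find(10) -> no change; set of 10 is {10}
Step 6: find(5) -> no change; set of 5 is {3, 5}
Step 7: find(0) -> no change; set of 0 is {0, 9}
Step 8: union(12, 11) -> merged; set of 12 now {11, 12}
Step 9: union(4, 6) -> merged; set of 4 now {4, 6}
Step 10: union(5, 12) -> merged; set of 5 now {3, 5, 11, 12}
Step 11: union(9, 12) -> merged; set of 9 now {0, 3, 5, 9, 11, 12}
Step 12: find(2) -> no change; set of 2 is {2}
Step 13: find(4) -> no change; set of 4 is {4, 6}
Step 14: find(1) -> no change; set of 1 is {1}
Step 15: union(8, 6) -> merged; set of 8 now {4, 6, 8}
Step 16: find(2) -> no change; set of 2 is {2}
Step 17: union(11, 3) -> already same set; set of 11 now {0, 3, 5, 9, 11, 12}
Step 18: union(1, 11) -> merged; set of 1 now {0, 1, 3, 5, 9, 11, 12}
Step 19: find(11) -> no change; set of 11 is {0, 1, 3, 5, 9, 11, 12}
Step 20: union(3, 9) -> already same set; set of 3 now {0, 1, 3, 5, 9, 11, 12}
Set of 3: {0, 1, 3, 5, 9, 11, 12}; 6 is not a member.

Answer: no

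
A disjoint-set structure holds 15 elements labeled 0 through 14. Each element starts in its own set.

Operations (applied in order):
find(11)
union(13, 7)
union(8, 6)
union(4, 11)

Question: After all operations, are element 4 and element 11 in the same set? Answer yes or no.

Step 1: find(11) -> no change; set of 11 is {11}
Step 2: union(13, 7) -> merged; set of 13 now {7, 13}
Step 3: union(8, 6) -> merged; set of 8 now {6, 8}
Step 4: union(4, 11) -> merged; set of 4 now {4, 11}
Set of 4: {4, 11}; 11 is a member.

Answer: yes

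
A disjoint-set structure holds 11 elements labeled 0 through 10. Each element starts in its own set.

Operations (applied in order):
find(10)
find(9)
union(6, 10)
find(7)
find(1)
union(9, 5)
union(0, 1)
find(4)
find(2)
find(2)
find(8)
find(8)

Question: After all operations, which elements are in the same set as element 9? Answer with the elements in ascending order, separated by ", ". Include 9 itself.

Step 1: find(10) -> no change; set of 10 is {10}
Step 2: find(9) -> no change; set of 9 is {9}
Step 3: union(6, 10) -> merged; set of 6 now {6, 10}
Step 4: find(7) -> no change; set of 7 is {7}
Step 5: find(1) -> no change; set of 1 is {1}
Step 6: union(9, 5) -> merged; set of 9 now {5, 9}
Step 7: union(0, 1) -> merged; set of 0 now {0, 1}
Step 8: find(4) -> no change; set of 4 is {4}
Step 9: find(2) -> no change; set of 2 is {2}
Step 10: find(2) -> no change; set of 2 is {2}
Step 11: find(8) -> no change; set of 8 is {8}
Step 12: find(8) -> no change; set of 8 is {8}
Component of 9: {5, 9}

Answer: 5, 9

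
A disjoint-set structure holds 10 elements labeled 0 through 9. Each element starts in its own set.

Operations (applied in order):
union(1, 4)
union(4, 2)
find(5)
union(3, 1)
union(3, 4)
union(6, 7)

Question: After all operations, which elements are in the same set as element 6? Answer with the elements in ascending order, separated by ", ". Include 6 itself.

Step 1: union(1, 4) -> merged; set of 1 now {1, 4}
Step 2: union(4, 2) -> merged; set of 4 now {1, 2, 4}
Step 3: find(5) -> no change; set of 5 is {5}
Step 4: union(3, 1) -> merged; set of 3 now {1, 2, 3, 4}
Step 5: union(3, 4) -> already same set; set of 3 now {1, 2, 3, 4}
Step 6: union(6, 7) -> merged; set of 6 now {6, 7}
Component of 6: {6, 7}

Answer: 6, 7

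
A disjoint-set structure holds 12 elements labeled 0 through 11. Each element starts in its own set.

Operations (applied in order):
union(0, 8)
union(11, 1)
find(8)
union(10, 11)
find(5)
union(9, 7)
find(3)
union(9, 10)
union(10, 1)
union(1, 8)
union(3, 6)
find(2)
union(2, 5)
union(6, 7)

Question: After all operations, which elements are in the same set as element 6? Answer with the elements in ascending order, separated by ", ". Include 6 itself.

Answer: 0, 1, 3, 6, 7, 8, 9, 10, 11

Derivation:
Step 1: union(0, 8) -> merged; set of 0 now {0, 8}
Step 2: union(11, 1) -> merged; set of 11 now {1, 11}
Step 3: find(8) -> no change; set of 8 is {0, 8}
Step 4: union(10, 11) -> merged; set of 10 now {1, 10, 11}
Step 5: find(5) -> no change; set of 5 is {5}
Step 6: union(9, 7) -> merged; set of 9 now {7, 9}
Step 7: find(3) -> no change; set of 3 is {3}
Step 8: union(9, 10) -> merged; set of 9 now {1, 7, 9, 10, 11}
Step 9: union(10, 1) -> already same set; set of 10 now {1, 7, 9, 10, 11}
Step 10: union(1, 8) -> merged; set of 1 now {0, 1, 7, 8, 9, 10, 11}
Step 11: union(3, 6) -> merged; set of 3 now {3, 6}
Step 12: find(2) -> no change; set of 2 is {2}
Step 13: union(2, 5) -> merged; set of 2 now {2, 5}
Step 14: union(6, 7) -> merged; set of 6 now {0, 1, 3, 6, 7, 8, 9, 10, 11}
Component of 6: {0, 1, 3, 6, 7, 8, 9, 10, 11}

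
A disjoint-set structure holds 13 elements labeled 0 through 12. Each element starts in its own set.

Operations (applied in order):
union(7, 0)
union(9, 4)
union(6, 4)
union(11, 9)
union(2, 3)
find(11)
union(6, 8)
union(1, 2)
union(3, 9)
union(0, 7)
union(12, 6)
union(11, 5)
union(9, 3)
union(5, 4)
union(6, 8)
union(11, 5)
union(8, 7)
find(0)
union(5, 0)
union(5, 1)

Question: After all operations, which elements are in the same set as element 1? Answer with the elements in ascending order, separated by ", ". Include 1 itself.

Step 1: union(7, 0) -> merged; set of 7 now {0, 7}
Step 2: union(9, 4) -> merged; set of 9 now {4, 9}
Step 3: union(6, 4) -> merged; set of 6 now {4, 6, 9}
Step 4: union(11, 9) -> merged; set of 11 now {4, 6, 9, 11}
Step 5: union(2, 3) -> merged; set of 2 now {2, 3}
Step 6: find(11) -> no change; set of 11 is {4, 6, 9, 11}
Step 7: union(6, 8) -> merged; set of 6 now {4, 6, 8, 9, 11}
Step 8: union(1, 2) -> merged; set of 1 now {1, 2, 3}
Step 9: union(3, 9) -> merged; set of 3 now {1, 2, 3, 4, 6, 8, 9, 11}
Step 10: union(0, 7) -> already same set; set of 0 now {0, 7}
Step 11: union(12, 6) -> merged; set of 12 now {1, 2, 3, 4, 6, 8, 9, 11, 12}
Step 12: union(11, 5) -> merged; set of 11 now {1, 2, 3, 4, 5, 6, 8, 9, 11, 12}
Step 13: union(9, 3) -> already same set; set of 9 now {1, 2, 3, 4, 5, 6, 8, 9, 11, 12}
Step 14: union(5, 4) -> already same set; set of 5 now {1, 2, 3, 4, 5, 6, 8, 9, 11, 12}
Step 15: union(6, 8) -> already same set; set of 6 now {1, 2, 3, 4, 5, 6, 8, 9, 11, 12}
Step 16: union(11, 5) -> already same set; set of 11 now {1, 2, 3, 4, 5, 6, 8, 9, 11, 12}
Step 17: union(8, 7) -> merged; set of 8 now {0, 1, 2, 3, 4, 5, 6, 7, 8, 9, 11, 12}
Step 18: find(0) -> no change; set of 0 is {0, 1, 2, 3, 4, 5, 6, 7, 8, 9, 11, 12}
Step 19: union(5, 0) -> already same set; set of 5 now {0, 1, 2, 3, 4, 5, 6, 7, 8, 9, 11, 12}
Step 20: union(5, 1) -> already same set; set of 5 now {0, 1, 2, 3, 4, 5, 6, 7, 8, 9, 11, 12}
Component of 1: {0, 1, 2, 3, 4, 5, 6, 7, 8, 9, 11, 12}

Answer: 0, 1, 2, 3, 4, 5, 6, 7, 8, 9, 11, 12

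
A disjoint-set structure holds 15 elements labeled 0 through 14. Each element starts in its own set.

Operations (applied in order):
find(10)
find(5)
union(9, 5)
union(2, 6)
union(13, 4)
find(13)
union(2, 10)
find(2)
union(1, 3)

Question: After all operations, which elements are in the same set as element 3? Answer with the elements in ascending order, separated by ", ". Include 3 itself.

Step 1: find(10) -> no change; set of 10 is {10}
Step 2: find(5) -> no change; set of 5 is {5}
Step 3: union(9, 5) -> merged; set of 9 now {5, 9}
Step 4: union(2, 6) -> merged; set of 2 now {2, 6}
Step 5: union(13, 4) -> merged; set of 13 now {4, 13}
Step 6: find(13) -> no change; set of 13 is {4, 13}
Step 7: union(2, 10) -> merged; set of 2 now {2, 6, 10}
Step 8: find(2) -> no change; set of 2 is {2, 6, 10}
Step 9: union(1, 3) -> merged; set of 1 now {1, 3}
Component of 3: {1, 3}

Answer: 1, 3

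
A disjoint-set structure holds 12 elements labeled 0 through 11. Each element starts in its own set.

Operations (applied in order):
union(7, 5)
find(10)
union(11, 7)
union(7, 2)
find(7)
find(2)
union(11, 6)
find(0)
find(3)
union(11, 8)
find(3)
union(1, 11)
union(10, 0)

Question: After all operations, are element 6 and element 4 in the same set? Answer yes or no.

Step 1: union(7, 5) -> merged; set of 7 now {5, 7}
Step 2: find(10) -> no change; set of 10 is {10}
Step 3: union(11, 7) -> merged; set of 11 now {5, 7, 11}
Step 4: union(7, 2) -> merged; set of 7 now {2, 5, 7, 11}
Step 5: find(7) -> no change; set of 7 is {2, 5, 7, 11}
Step 6: find(2) -> no change; set of 2 is {2, 5, 7, 11}
Step 7: union(11, 6) -> merged; set of 11 now {2, 5, 6, 7, 11}
Step 8: find(0) -> no change; set of 0 is {0}
Step 9: find(3) -> no change; set of 3 is {3}
Step 10: union(11, 8) -> merged; set of 11 now {2, 5, 6, 7, 8, 11}
Step 11: find(3) -> no change; set of 3 is {3}
Step 12: union(1, 11) -> merged; set of 1 now {1, 2, 5, 6, 7, 8, 11}
Step 13: union(10, 0) -> merged; set of 10 now {0, 10}
Set of 6: {1, 2, 5, 6, 7, 8, 11}; 4 is not a member.

Answer: no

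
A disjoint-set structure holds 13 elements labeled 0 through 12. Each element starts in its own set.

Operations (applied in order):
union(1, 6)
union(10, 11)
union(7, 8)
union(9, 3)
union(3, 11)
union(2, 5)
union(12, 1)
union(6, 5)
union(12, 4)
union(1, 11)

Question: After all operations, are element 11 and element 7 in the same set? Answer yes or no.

Step 1: union(1, 6) -> merged; set of 1 now {1, 6}
Step 2: union(10, 11) -> merged; set of 10 now {10, 11}
Step 3: union(7, 8) -> merged; set of 7 now {7, 8}
Step 4: union(9, 3) -> merged; set of 9 now {3, 9}
Step 5: union(3, 11) -> merged; set of 3 now {3, 9, 10, 11}
Step 6: union(2, 5) -> merged; set of 2 now {2, 5}
Step 7: union(12, 1) -> merged; set of 12 now {1, 6, 12}
Step 8: union(6, 5) -> merged; set of 6 now {1, 2, 5, 6, 12}
Step 9: union(12, 4) -> merged; set of 12 now {1, 2, 4, 5, 6, 12}
Step 10: union(1, 11) -> merged; set of 1 now {1, 2, 3, 4, 5, 6, 9, 10, 11, 12}
Set of 11: {1, 2, 3, 4, 5, 6, 9, 10, 11, 12}; 7 is not a member.

Answer: no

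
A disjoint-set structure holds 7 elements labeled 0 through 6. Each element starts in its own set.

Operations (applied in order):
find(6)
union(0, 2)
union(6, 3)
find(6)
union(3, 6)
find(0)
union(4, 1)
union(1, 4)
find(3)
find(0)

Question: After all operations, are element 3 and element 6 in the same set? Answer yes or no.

Step 1: find(6) -> no change; set of 6 is {6}
Step 2: union(0, 2) -> merged; set of 0 now {0, 2}
Step 3: union(6, 3) -> merged; set of 6 now {3, 6}
Step 4: find(6) -> no change; set of 6 is {3, 6}
Step 5: union(3, 6) -> already same set; set of 3 now {3, 6}
Step 6: find(0) -> no change; set of 0 is {0, 2}
Step 7: union(4, 1) -> merged; set of 4 now {1, 4}
Step 8: union(1, 4) -> already same set; set of 1 now {1, 4}
Step 9: find(3) -> no change; set of 3 is {3, 6}
Step 10: find(0) -> no change; set of 0 is {0, 2}
Set of 3: {3, 6}; 6 is a member.

Answer: yes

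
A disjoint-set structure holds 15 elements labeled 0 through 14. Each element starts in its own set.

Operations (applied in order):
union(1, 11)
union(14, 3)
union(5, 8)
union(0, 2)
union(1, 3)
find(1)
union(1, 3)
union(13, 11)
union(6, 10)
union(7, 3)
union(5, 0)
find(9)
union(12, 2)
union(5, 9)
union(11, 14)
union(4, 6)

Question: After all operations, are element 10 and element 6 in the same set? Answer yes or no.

Step 1: union(1, 11) -> merged; set of 1 now {1, 11}
Step 2: union(14, 3) -> merged; set of 14 now {3, 14}
Step 3: union(5, 8) -> merged; set of 5 now {5, 8}
Step 4: union(0, 2) -> merged; set of 0 now {0, 2}
Step 5: union(1, 3) -> merged; set of 1 now {1, 3, 11, 14}
Step 6: find(1) -> no change; set of 1 is {1, 3, 11, 14}
Step 7: union(1, 3) -> already same set; set of 1 now {1, 3, 11, 14}
Step 8: union(13, 11) -> merged; set of 13 now {1, 3, 11, 13, 14}
Step 9: union(6, 10) -> merged; set of 6 now {6, 10}
Step 10: union(7, 3) -> merged; set of 7 now {1, 3, 7, 11, 13, 14}
Step 11: union(5, 0) -> merged; set of 5 now {0, 2, 5, 8}
Step 12: find(9) -> no change; set of 9 is {9}
Step 13: union(12, 2) -> merged; set of 12 now {0, 2, 5, 8, 12}
Step 14: union(5, 9) -> merged; set of 5 now {0, 2, 5, 8, 9, 12}
Step 15: union(11, 14) -> already same set; set of 11 now {1, 3, 7, 11, 13, 14}
Step 16: union(4, 6) -> merged; set of 4 now {4, 6, 10}
Set of 10: {4, 6, 10}; 6 is a member.

Answer: yes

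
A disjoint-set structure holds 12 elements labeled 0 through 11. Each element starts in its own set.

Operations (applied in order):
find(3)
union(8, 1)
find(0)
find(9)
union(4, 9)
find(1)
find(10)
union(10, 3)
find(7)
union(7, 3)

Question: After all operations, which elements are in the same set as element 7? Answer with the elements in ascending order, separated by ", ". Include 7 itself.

Step 1: find(3) -> no change; set of 3 is {3}
Step 2: union(8, 1) -> merged; set of 8 now {1, 8}
Step 3: find(0) -> no change; set of 0 is {0}
Step 4: find(9) -> no change; set of 9 is {9}
Step 5: union(4, 9) -> merged; set of 4 now {4, 9}
Step 6: find(1) -> no change; set of 1 is {1, 8}
Step 7: find(10) -> no change; set of 10 is {10}
Step 8: union(10, 3) -> merged; set of 10 now {3, 10}
Step 9: find(7) -> no change; set of 7 is {7}
Step 10: union(7, 3) -> merged; set of 7 now {3, 7, 10}
Component of 7: {3, 7, 10}

Answer: 3, 7, 10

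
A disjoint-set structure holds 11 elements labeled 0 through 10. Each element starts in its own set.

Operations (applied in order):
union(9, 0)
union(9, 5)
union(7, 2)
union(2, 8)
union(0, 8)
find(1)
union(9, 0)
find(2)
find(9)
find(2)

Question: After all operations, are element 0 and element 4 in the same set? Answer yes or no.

Step 1: union(9, 0) -> merged; set of 9 now {0, 9}
Step 2: union(9, 5) -> merged; set of 9 now {0, 5, 9}
Step 3: union(7, 2) -> merged; set of 7 now {2, 7}
Step 4: union(2, 8) -> merged; set of 2 now {2, 7, 8}
Step 5: union(0, 8) -> merged; set of 0 now {0, 2, 5, 7, 8, 9}
Step 6: find(1) -> no change; set of 1 is {1}
Step 7: union(9, 0) -> already same set; set of 9 now {0, 2, 5, 7, 8, 9}
Step 8: find(2) -> no change; set of 2 is {0, 2, 5, 7, 8, 9}
Step 9: find(9) -> no change; set of 9 is {0, 2, 5, 7, 8, 9}
Step 10: find(2) -> no change; set of 2 is {0, 2, 5, 7, 8, 9}
Set of 0: {0, 2, 5, 7, 8, 9}; 4 is not a member.

Answer: no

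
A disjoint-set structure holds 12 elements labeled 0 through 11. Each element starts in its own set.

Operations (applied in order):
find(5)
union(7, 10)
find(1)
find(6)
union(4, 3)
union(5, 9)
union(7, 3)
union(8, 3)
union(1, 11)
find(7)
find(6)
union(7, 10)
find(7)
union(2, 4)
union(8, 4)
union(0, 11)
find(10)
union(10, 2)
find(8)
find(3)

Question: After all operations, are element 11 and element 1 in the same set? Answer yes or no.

Step 1: find(5) -> no change; set of 5 is {5}
Step 2: union(7, 10) -> merged; set of 7 now {7, 10}
Step 3: find(1) -> no change; set of 1 is {1}
Step 4: find(6) -> no change; set of 6 is {6}
Step 5: union(4, 3) -> merged; set of 4 now {3, 4}
Step 6: union(5, 9) -> merged; set of 5 now {5, 9}
Step 7: union(7, 3) -> merged; set of 7 now {3, 4, 7, 10}
Step 8: union(8, 3) -> merged; set of 8 now {3, 4, 7, 8, 10}
Step 9: union(1, 11) -> merged; set of 1 now {1, 11}
Step 10: find(7) -> no change; set of 7 is {3, 4, 7, 8, 10}
Step 11: find(6) -> no change; set of 6 is {6}
Step 12: union(7, 10) -> already same set; set of 7 now {3, 4, 7, 8, 10}
Step 13: find(7) -> no change; set of 7 is {3, 4, 7, 8, 10}
Step 14: union(2, 4) -> merged; set of 2 now {2, 3, 4, 7, 8, 10}
Step 15: union(8, 4) -> already same set; set of 8 now {2, 3, 4, 7, 8, 10}
Step 16: union(0, 11) -> merged; set of 0 now {0, 1, 11}
Step 17: find(10) -> no change; set of 10 is {2, 3, 4, 7, 8, 10}
Step 18: union(10, 2) -> already same set; set of 10 now {2, 3, 4, 7, 8, 10}
Step 19: find(8) -> no change; set of 8 is {2, 3, 4, 7, 8, 10}
Step 20: find(3) -> no change; set of 3 is {2, 3, 4, 7, 8, 10}
Set of 11: {0, 1, 11}; 1 is a member.

Answer: yes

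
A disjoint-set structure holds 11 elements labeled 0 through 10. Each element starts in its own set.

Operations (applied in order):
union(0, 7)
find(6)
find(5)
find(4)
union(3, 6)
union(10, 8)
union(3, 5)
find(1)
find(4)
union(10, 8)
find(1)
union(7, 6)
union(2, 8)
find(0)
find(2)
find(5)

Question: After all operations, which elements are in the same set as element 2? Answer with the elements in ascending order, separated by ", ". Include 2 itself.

Answer: 2, 8, 10

Derivation:
Step 1: union(0, 7) -> merged; set of 0 now {0, 7}
Step 2: find(6) -> no change; set of 6 is {6}
Step 3: find(5) -> no change; set of 5 is {5}
Step 4: find(4) -> no change; set of 4 is {4}
Step 5: union(3, 6) -> merged; set of 3 now {3, 6}
Step 6: union(10, 8) -> merged; set of 10 now {8, 10}
Step 7: union(3, 5) -> merged; set of 3 now {3, 5, 6}
Step 8: find(1) -> no change; set of 1 is {1}
Step 9: find(4) -> no change; set of 4 is {4}
Step 10: union(10, 8) -> already same set; set of 10 now {8, 10}
Step 11: find(1) -> no change; set of 1 is {1}
Step 12: union(7, 6) -> merged; set of 7 now {0, 3, 5, 6, 7}
Step 13: union(2, 8) -> merged; set of 2 now {2, 8, 10}
Step 14: find(0) -> no change; set of 0 is {0, 3, 5, 6, 7}
Step 15: find(2) -> no change; set of 2 is {2, 8, 10}
Step 16: find(5) -> no change; set of 5 is {0, 3, 5, 6, 7}
Component of 2: {2, 8, 10}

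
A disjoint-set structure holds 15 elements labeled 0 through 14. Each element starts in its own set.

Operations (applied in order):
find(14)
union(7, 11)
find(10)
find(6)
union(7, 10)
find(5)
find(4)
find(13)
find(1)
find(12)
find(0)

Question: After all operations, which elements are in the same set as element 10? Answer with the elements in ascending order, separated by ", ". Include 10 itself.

Answer: 7, 10, 11

Derivation:
Step 1: find(14) -> no change; set of 14 is {14}
Step 2: union(7, 11) -> merged; set of 7 now {7, 11}
Step 3: find(10) -> no change; set of 10 is {10}
Step 4: find(6) -> no change; set of 6 is {6}
Step 5: union(7, 10) -> merged; set of 7 now {7, 10, 11}
Step 6: find(5) -> no change; set of 5 is {5}
Step 7: find(4) -> no change; set of 4 is {4}
Step 8: find(13) -> no change; set of 13 is {13}
Step 9: find(1) -> no change; set of 1 is {1}
Step 10: find(12) -> no change; set of 12 is {12}
Step 11: find(0) -> no change; set of 0 is {0}
Component of 10: {7, 10, 11}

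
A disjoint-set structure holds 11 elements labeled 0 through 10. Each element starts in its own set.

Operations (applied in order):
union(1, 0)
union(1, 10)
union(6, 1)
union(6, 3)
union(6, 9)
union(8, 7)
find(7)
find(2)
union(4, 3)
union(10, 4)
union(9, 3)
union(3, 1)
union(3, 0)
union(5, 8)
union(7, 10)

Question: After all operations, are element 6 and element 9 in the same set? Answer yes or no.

Answer: yes

Derivation:
Step 1: union(1, 0) -> merged; set of 1 now {0, 1}
Step 2: union(1, 10) -> merged; set of 1 now {0, 1, 10}
Step 3: union(6, 1) -> merged; set of 6 now {0, 1, 6, 10}
Step 4: union(6, 3) -> merged; set of 6 now {0, 1, 3, 6, 10}
Step 5: union(6, 9) -> merged; set of 6 now {0, 1, 3, 6, 9, 10}
Step 6: union(8, 7) -> merged; set of 8 now {7, 8}
Step 7: find(7) -> no change; set of 7 is {7, 8}
Step 8: find(2) -> no change; set of 2 is {2}
Step 9: union(4, 3) -> merged; set of 4 now {0, 1, 3, 4, 6, 9, 10}
Step 10: union(10, 4) -> already same set; set of 10 now {0, 1, 3, 4, 6, 9, 10}
Step 11: union(9, 3) -> already same set; set of 9 now {0, 1, 3, 4, 6, 9, 10}
Step 12: union(3, 1) -> already same set; set of 3 now {0, 1, 3, 4, 6, 9, 10}
Step 13: union(3, 0) -> already same set; set of 3 now {0, 1, 3, 4, 6, 9, 10}
Step 14: union(5, 8) -> merged; set of 5 now {5, 7, 8}
Step 15: union(7, 10) -> merged; set of 7 now {0, 1, 3, 4, 5, 6, 7, 8, 9, 10}
Set of 6: {0, 1, 3, 4, 5, 6, 7, 8, 9, 10}; 9 is a member.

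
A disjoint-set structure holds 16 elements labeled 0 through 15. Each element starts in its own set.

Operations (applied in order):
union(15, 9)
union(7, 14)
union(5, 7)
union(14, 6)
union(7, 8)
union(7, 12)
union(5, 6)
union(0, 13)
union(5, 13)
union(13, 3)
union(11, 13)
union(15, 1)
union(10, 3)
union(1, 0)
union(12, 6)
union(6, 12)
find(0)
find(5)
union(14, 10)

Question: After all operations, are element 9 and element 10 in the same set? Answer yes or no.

Step 1: union(15, 9) -> merged; set of 15 now {9, 15}
Step 2: union(7, 14) -> merged; set of 7 now {7, 14}
Step 3: union(5, 7) -> merged; set of 5 now {5, 7, 14}
Step 4: union(14, 6) -> merged; set of 14 now {5, 6, 7, 14}
Step 5: union(7, 8) -> merged; set of 7 now {5, 6, 7, 8, 14}
Step 6: union(7, 12) -> merged; set of 7 now {5, 6, 7, 8, 12, 14}
Step 7: union(5, 6) -> already same set; set of 5 now {5, 6, 7, 8, 12, 14}
Step 8: union(0, 13) -> merged; set of 0 now {0, 13}
Step 9: union(5, 13) -> merged; set of 5 now {0, 5, 6, 7, 8, 12, 13, 14}
Step 10: union(13, 3) -> merged; set of 13 now {0, 3, 5, 6, 7, 8, 12, 13, 14}
Step 11: union(11, 13) -> merged; set of 11 now {0, 3, 5, 6, 7, 8, 11, 12, 13, 14}
Step 12: union(15, 1) -> merged; set of 15 now {1, 9, 15}
Step 13: union(10, 3) -> merged; set of 10 now {0, 3, 5, 6, 7, 8, 10, 11, 12, 13, 14}
Step 14: union(1, 0) -> merged; set of 1 now {0, 1, 3, 5, 6, 7, 8, 9, 10, 11, 12, 13, 14, 15}
Step 15: union(12, 6) -> already same set; set of 12 now {0, 1, 3, 5, 6, 7, 8, 9, 10, 11, 12, 13, 14, 15}
Step 16: union(6, 12) -> already same set; set of 6 now {0, 1, 3, 5, 6, 7, 8, 9, 10, 11, 12, 13, 14, 15}
Step 17: find(0) -> no change; set of 0 is {0, 1, 3, 5, 6, 7, 8, 9, 10, 11, 12, 13, 14, 15}
Step 18: find(5) -> no change; set of 5 is {0, 1, 3, 5, 6, 7, 8, 9, 10, 11, 12, 13, 14, 15}
Step 19: union(14, 10) -> already same set; set of 14 now {0, 1, 3, 5, 6, 7, 8, 9, 10, 11, 12, 13, 14, 15}
Set of 9: {0, 1, 3, 5, 6, 7, 8, 9, 10, 11, 12, 13, 14, 15}; 10 is a member.

Answer: yes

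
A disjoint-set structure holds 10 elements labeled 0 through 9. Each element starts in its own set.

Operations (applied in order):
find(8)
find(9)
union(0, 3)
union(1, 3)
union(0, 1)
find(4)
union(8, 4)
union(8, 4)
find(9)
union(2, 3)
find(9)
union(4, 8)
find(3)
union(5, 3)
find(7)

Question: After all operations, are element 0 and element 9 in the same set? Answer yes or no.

Answer: no

Derivation:
Step 1: find(8) -> no change; set of 8 is {8}
Step 2: find(9) -> no change; set of 9 is {9}
Step 3: union(0, 3) -> merged; set of 0 now {0, 3}
Step 4: union(1, 3) -> merged; set of 1 now {0, 1, 3}
Step 5: union(0, 1) -> already same set; set of 0 now {0, 1, 3}
Step 6: find(4) -> no change; set of 4 is {4}
Step 7: union(8, 4) -> merged; set of 8 now {4, 8}
Step 8: union(8, 4) -> already same set; set of 8 now {4, 8}
Step 9: find(9) -> no change; set of 9 is {9}
Step 10: union(2, 3) -> merged; set of 2 now {0, 1, 2, 3}
Step 11: find(9) -> no change; set of 9 is {9}
Step 12: union(4, 8) -> already same set; set of 4 now {4, 8}
Step 13: find(3) -> no change; set of 3 is {0, 1, 2, 3}
Step 14: union(5, 3) -> merged; set of 5 now {0, 1, 2, 3, 5}
Step 15: find(7) -> no change; set of 7 is {7}
Set of 0: {0, 1, 2, 3, 5}; 9 is not a member.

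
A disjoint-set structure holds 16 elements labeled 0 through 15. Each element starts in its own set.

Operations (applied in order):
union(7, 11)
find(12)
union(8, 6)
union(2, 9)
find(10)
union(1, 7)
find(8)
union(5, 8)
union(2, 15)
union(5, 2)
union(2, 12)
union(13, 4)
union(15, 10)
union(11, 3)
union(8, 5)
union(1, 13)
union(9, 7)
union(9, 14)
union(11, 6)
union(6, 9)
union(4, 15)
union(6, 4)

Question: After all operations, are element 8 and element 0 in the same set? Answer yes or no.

Answer: no

Derivation:
Step 1: union(7, 11) -> merged; set of 7 now {7, 11}
Step 2: find(12) -> no change; set of 12 is {12}
Step 3: union(8, 6) -> merged; set of 8 now {6, 8}
Step 4: union(2, 9) -> merged; set of 2 now {2, 9}
Step 5: find(10) -> no change; set of 10 is {10}
Step 6: union(1, 7) -> merged; set of 1 now {1, 7, 11}
Step 7: find(8) -> no change; set of 8 is {6, 8}
Step 8: union(5, 8) -> merged; set of 5 now {5, 6, 8}
Step 9: union(2, 15) -> merged; set of 2 now {2, 9, 15}
Step 10: union(5, 2) -> merged; set of 5 now {2, 5, 6, 8, 9, 15}
Step 11: union(2, 12) -> merged; set of 2 now {2, 5, 6, 8, 9, 12, 15}
Step 12: union(13, 4) -> merged; set of 13 now {4, 13}
Step 13: union(15, 10) -> merged; set of 15 now {2, 5, 6, 8, 9, 10, 12, 15}
Step 14: union(11, 3) -> merged; set of 11 now {1, 3, 7, 11}
Step 15: union(8, 5) -> already same set; set of 8 now {2, 5, 6, 8, 9, 10, 12, 15}
Step 16: union(1, 13) -> merged; set of 1 now {1, 3, 4, 7, 11, 13}
Step 17: union(9, 7) -> merged; set of 9 now {1, 2, 3, 4, 5, 6, 7, 8, 9, 10, 11, 12, 13, 15}
Step 18: union(9, 14) -> merged; set of 9 now {1, 2, 3, 4, 5, 6, 7, 8, 9, 10, 11, 12, 13, 14, 15}
Step 19: union(11, 6) -> already same set; set of 11 now {1, 2, 3, 4, 5, 6, 7, 8, 9, 10, 11, 12, 13, 14, 15}
Step 20: union(6, 9) -> already same set; set of 6 now {1, 2, 3, 4, 5, 6, 7, 8, 9, 10, 11, 12, 13, 14, 15}
Step 21: union(4, 15) -> already same set; set of 4 now {1, 2, 3, 4, 5, 6, 7, 8, 9, 10, 11, 12, 13, 14, 15}
Step 22: union(6, 4) -> already same set; set of 6 now {1, 2, 3, 4, 5, 6, 7, 8, 9, 10, 11, 12, 13, 14, 15}
Set of 8: {1, 2, 3, 4, 5, 6, 7, 8, 9, 10, 11, 12, 13, 14, 15}; 0 is not a member.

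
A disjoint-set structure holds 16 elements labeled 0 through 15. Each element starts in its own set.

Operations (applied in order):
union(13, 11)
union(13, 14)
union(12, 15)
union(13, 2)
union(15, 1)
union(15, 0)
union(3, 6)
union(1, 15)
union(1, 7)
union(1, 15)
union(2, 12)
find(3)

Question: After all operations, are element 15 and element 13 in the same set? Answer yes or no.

Step 1: union(13, 11) -> merged; set of 13 now {11, 13}
Step 2: union(13, 14) -> merged; set of 13 now {11, 13, 14}
Step 3: union(12, 15) -> merged; set of 12 now {12, 15}
Step 4: union(13, 2) -> merged; set of 13 now {2, 11, 13, 14}
Step 5: union(15, 1) -> merged; set of 15 now {1, 12, 15}
Step 6: union(15, 0) -> merged; set of 15 now {0, 1, 12, 15}
Step 7: union(3, 6) -> merged; set of 3 now {3, 6}
Step 8: union(1, 15) -> already same set; set of 1 now {0, 1, 12, 15}
Step 9: union(1, 7) -> merged; set of 1 now {0, 1, 7, 12, 15}
Step 10: union(1, 15) -> already same set; set of 1 now {0, 1, 7, 12, 15}
Step 11: union(2, 12) -> merged; set of 2 now {0, 1, 2, 7, 11, 12, 13, 14, 15}
Step 12: find(3) -> no change; set of 3 is {3, 6}
Set of 15: {0, 1, 2, 7, 11, 12, 13, 14, 15}; 13 is a member.

Answer: yes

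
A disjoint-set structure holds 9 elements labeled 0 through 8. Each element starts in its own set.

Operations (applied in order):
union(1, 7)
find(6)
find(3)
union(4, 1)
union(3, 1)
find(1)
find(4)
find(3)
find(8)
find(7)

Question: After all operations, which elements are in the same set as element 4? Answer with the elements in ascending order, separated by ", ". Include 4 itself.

Answer: 1, 3, 4, 7

Derivation:
Step 1: union(1, 7) -> merged; set of 1 now {1, 7}
Step 2: find(6) -> no change; set of 6 is {6}
Step 3: find(3) -> no change; set of 3 is {3}
Step 4: union(4, 1) -> merged; set of 4 now {1, 4, 7}
Step 5: union(3, 1) -> merged; set of 3 now {1, 3, 4, 7}
Step 6: find(1) -> no change; set of 1 is {1, 3, 4, 7}
Step 7: find(4) -> no change; set of 4 is {1, 3, 4, 7}
Step 8: find(3) -> no change; set of 3 is {1, 3, 4, 7}
Step 9: find(8) -> no change; set of 8 is {8}
Step 10: find(7) -> no change; set of 7 is {1, 3, 4, 7}
Component of 4: {1, 3, 4, 7}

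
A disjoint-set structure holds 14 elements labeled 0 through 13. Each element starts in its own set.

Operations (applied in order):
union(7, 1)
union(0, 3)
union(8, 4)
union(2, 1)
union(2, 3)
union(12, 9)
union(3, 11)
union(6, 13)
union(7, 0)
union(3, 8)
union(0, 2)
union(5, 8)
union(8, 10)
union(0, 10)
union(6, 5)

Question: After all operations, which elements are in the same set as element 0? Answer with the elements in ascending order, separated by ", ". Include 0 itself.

Answer: 0, 1, 2, 3, 4, 5, 6, 7, 8, 10, 11, 13

Derivation:
Step 1: union(7, 1) -> merged; set of 7 now {1, 7}
Step 2: union(0, 3) -> merged; set of 0 now {0, 3}
Step 3: union(8, 4) -> merged; set of 8 now {4, 8}
Step 4: union(2, 1) -> merged; set of 2 now {1, 2, 7}
Step 5: union(2, 3) -> merged; set of 2 now {0, 1, 2, 3, 7}
Step 6: union(12, 9) -> merged; set of 12 now {9, 12}
Step 7: union(3, 11) -> merged; set of 3 now {0, 1, 2, 3, 7, 11}
Step 8: union(6, 13) -> merged; set of 6 now {6, 13}
Step 9: union(7, 0) -> already same set; set of 7 now {0, 1, 2, 3, 7, 11}
Step 10: union(3, 8) -> merged; set of 3 now {0, 1, 2, 3, 4, 7, 8, 11}
Step 11: union(0, 2) -> already same set; set of 0 now {0, 1, 2, 3, 4, 7, 8, 11}
Step 12: union(5, 8) -> merged; set of 5 now {0, 1, 2, 3, 4, 5, 7, 8, 11}
Step 13: union(8, 10) -> merged; set of 8 now {0, 1, 2, 3, 4, 5, 7, 8, 10, 11}
Step 14: union(0, 10) -> already same set; set of 0 now {0, 1, 2, 3, 4, 5, 7, 8, 10, 11}
Step 15: union(6, 5) -> merged; set of 6 now {0, 1, 2, 3, 4, 5, 6, 7, 8, 10, 11, 13}
Component of 0: {0, 1, 2, 3, 4, 5, 6, 7, 8, 10, 11, 13}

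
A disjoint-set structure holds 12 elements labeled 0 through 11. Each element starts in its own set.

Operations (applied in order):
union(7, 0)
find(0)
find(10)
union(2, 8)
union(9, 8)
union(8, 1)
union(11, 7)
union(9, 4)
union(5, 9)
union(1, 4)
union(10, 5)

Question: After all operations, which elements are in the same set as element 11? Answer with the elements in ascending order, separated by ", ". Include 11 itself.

Answer: 0, 7, 11

Derivation:
Step 1: union(7, 0) -> merged; set of 7 now {0, 7}
Step 2: find(0) -> no change; set of 0 is {0, 7}
Step 3: find(10) -> no change; set of 10 is {10}
Step 4: union(2, 8) -> merged; set of 2 now {2, 8}
Step 5: union(9, 8) -> merged; set of 9 now {2, 8, 9}
Step 6: union(8, 1) -> merged; set of 8 now {1, 2, 8, 9}
Step 7: union(11, 7) -> merged; set of 11 now {0, 7, 11}
Step 8: union(9, 4) -> merged; set of 9 now {1, 2, 4, 8, 9}
Step 9: union(5, 9) -> merged; set of 5 now {1, 2, 4, 5, 8, 9}
Step 10: union(1, 4) -> already same set; set of 1 now {1, 2, 4, 5, 8, 9}
Step 11: union(10, 5) -> merged; set of 10 now {1, 2, 4, 5, 8, 9, 10}
Component of 11: {0, 7, 11}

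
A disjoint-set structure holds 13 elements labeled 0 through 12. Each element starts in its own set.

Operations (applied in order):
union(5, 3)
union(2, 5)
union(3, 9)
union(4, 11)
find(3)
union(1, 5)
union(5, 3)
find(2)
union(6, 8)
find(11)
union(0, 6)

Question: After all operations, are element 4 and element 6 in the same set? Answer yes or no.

Answer: no

Derivation:
Step 1: union(5, 3) -> merged; set of 5 now {3, 5}
Step 2: union(2, 5) -> merged; set of 2 now {2, 3, 5}
Step 3: union(3, 9) -> merged; set of 3 now {2, 3, 5, 9}
Step 4: union(4, 11) -> merged; set of 4 now {4, 11}
Step 5: find(3) -> no change; set of 3 is {2, 3, 5, 9}
Step 6: union(1, 5) -> merged; set of 1 now {1, 2, 3, 5, 9}
Step 7: union(5, 3) -> already same set; set of 5 now {1, 2, 3, 5, 9}
Step 8: find(2) -> no change; set of 2 is {1, 2, 3, 5, 9}
Step 9: union(6, 8) -> merged; set of 6 now {6, 8}
Step 10: find(11) -> no change; set of 11 is {4, 11}
Step 11: union(0, 6) -> merged; set of 0 now {0, 6, 8}
Set of 4: {4, 11}; 6 is not a member.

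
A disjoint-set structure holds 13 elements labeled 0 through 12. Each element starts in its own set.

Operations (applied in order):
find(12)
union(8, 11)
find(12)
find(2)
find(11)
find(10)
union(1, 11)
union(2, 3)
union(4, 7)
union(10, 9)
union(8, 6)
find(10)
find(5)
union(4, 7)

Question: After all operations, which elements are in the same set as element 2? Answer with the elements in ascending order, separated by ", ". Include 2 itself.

Step 1: find(12) -> no change; set of 12 is {12}
Step 2: union(8, 11) -> merged; set of 8 now {8, 11}
Step 3: find(12) -> no change; set of 12 is {12}
Step 4: find(2) -> no change; set of 2 is {2}
Step 5: find(11) -> no change; set of 11 is {8, 11}
Step 6: find(10) -> no change; set of 10 is {10}
Step 7: union(1, 11) -> merged; set of 1 now {1, 8, 11}
Step 8: union(2, 3) -> merged; set of 2 now {2, 3}
Step 9: union(4, 7) -> merged; set of 4 now {4, 7}
Step 10: union(10, 9) -> merged; set of 10 now {9, 10}
Step 11: union(8, 6) -> merged; set of 8 now {1, 6, 8, 11}
Step 12: find(10) -> no change; set of 10 is {9, 10}
Step 13: find(5) -> no change; set of 5 is {5}
Step 14: union(4, 7) -> already same set; set of 4 now {4, 7}
Component of 2: {2, 3}

Answer: 2, 3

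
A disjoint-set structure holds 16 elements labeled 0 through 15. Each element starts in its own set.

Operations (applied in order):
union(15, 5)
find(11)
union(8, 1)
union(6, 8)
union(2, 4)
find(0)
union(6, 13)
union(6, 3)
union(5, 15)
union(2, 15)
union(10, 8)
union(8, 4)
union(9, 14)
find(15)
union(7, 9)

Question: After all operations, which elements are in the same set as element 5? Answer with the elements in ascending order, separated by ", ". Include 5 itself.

Step 1: union(15, 5) -> merged; set of 15 now {5, 15}
Step 2: find(11) -> no change; set of 11 is {11}
Step 3: union(8, 1) -> merged; set of 8 now {1, 8}
Step 4: union(6, 8) -> merged; set of 6 now {1, 6, 8}
Step 5: union(2, 4) -> merged; set of 2 now {2, 4}
Step 6: find(0) -> no change; set of 0 is {0}
Step 7: union(6, 13) -> merged; set of 6 now {1, 6, 8, 13}
Step 8: union(6, 3) -> merged; set of 6 now {1, 3, 6, 8, 13}
Step 9: union(5, 15) -> already same set; set of 5 now {5, 15}
Step 10: union(2, 15) -> merged; set of 2 now {2, 4, 5, 15}
Step 11: union(10, 8) -> merged; set of 10 now {1, 3, 6, 8, 10, 13}
Step 12: union(8, 4) -> merged; set of 8 now {1, 2, 3, 4, 5, 6, 8, 10, 13, 15}
Step 13: union(9, 14) -> merged; set of 9 now {9, 14}
Step 14: find(15) -> no change; set of 15 is {1, 2, 3, 4, 5, 6, 8, 10, 13, 15}
Step 15: union(7, 9) -> merged; set of 7 now {7, 9, 14}
Component of 5: {1, 2, 3, 4, 5, 6, 8, 10, 13, 15}

Answer: 1, 2, 3, 4, 5, 6, 8, 10, 13, 15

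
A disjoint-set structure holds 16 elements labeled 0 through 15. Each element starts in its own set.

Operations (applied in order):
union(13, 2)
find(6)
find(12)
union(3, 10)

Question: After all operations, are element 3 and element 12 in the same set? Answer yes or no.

Answer: no

Derivation:
Step 1: union(13, 2) -> merged; set of 13 now {2, 13}
Step 2: find(6) -> no change; set of 6 is {6}
Step 3: find(12) -> no change; set of 12 is {12}
Step 4: union(3, 10) -> merged; set of 3 now {3, 10}
Set of 3: {3, 10}; 12 is not a member.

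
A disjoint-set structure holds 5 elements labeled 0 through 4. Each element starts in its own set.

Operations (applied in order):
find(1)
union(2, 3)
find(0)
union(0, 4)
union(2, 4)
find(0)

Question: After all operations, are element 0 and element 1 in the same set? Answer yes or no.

Step 1: find(1) -> no change; set of 1 is {1}
Step 2: union(2, 3) -> merged; set of 2 now {2, 3}
Step 3: find(0) -> no change; set of 0 is {0}
Step 4: union(0, 4) -> merged; set of 0 now {0, 4}
Step 5: union(2, 4) -> merged; set of 2 now {0, 2, 3, 4}
Step 6: find(0) -> no change; set of 0 is {0, 2, 3, 4}
Set of 0: {0, 2, 3, 4}; 1 is not a member.

Answer: no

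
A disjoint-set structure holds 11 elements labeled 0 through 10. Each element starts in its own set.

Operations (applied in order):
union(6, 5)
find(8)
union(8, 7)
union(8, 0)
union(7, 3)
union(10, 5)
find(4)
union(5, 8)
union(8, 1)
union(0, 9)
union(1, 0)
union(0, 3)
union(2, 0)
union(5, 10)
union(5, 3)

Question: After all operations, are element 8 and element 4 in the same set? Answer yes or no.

Step 1: union(6, 5) -> merged; set of 6 now {5, 6}
Step 2: find(8) -> no change; set of 8 is {8}
Step 3: union(8, 7) -> merged; set of 8 now {7, 8}
Step 4: union(8, 0) -> merged; set of 8 now {0, 7, 8}
Step 5: union(7, 3) -> merged; set of 7 now {0, 3, 7, 8}
Step 6: union(10, 5) -> merged; set of 10 now {5, 6, 10}
Step 7: find(4) -> no change; set of 4 is {4}
Step 8: union(5, 8) -> merged; set of 5 now {0, 3, 5, 6, 7, 8, 10}
Step 9: union(8, 1) -> merged; set of 8 now {0, 1, 3, 5, 6, 7, 8, 10}
Step 10: union(0, 9) -> merged; set of 0 now {0, 1, 3, 5, 6, 7, 8, 9, 10}
Step 11: union(1, 0) -> already same set; set of 1 now {0, 1, 3, 5, 6, 7, 8, 9, 10}
Step 12: union(0, 3) -> already same set; set of 0 now {0, 1, 3, 5, 6, 7, 8, 9, 10}
Step 13: union(2, 0) -> merged; set of 2 now {0, 1, 2, 3, 5, 6, 7, 8, 9, 10}
Step 14: union(5, 10) -> already same set; set of 5 now {0, 1, 2, 3, 5, 6, 7, 8, 9, 10}
Step 15: union(5, 3) -> already same set; set of 5 now {0, 1, 2, 3, 5, 6, 7, 8, 9, 10}
Set of 8: {0, 1, 2, 3, 5, 6, 7, 8, 9, 10}; 4 is not a member.

Answer: no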